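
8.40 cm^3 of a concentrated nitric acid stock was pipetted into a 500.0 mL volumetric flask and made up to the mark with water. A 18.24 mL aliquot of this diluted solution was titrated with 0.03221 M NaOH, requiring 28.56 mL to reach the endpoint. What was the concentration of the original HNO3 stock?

3.00 M

n(NaOH) = 0.03221 x 0.02856 = 0.0009199 mol.
n(HNO3) in the aliquot = 0.0009199 mol.
[diluted HNO3] = 0.0009199 / 0.01824 = 0.05043 M.
Dilution factor = 500.0/8.400 = 59.52, so [stock] = 0.05043 x 59.52 = 3.00 M.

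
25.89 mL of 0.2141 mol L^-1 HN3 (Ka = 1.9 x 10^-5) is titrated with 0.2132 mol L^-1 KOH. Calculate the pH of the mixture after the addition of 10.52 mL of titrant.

Initial n(HN3) = 0.2141 x 0.02589 = 0.005543 mol.
n(KOH) added = 0.2132 x 0.01052 = 0.002243 mol, converting that many moles of HN3 to N3-.
Remaining n(HN3) = 0.003300 mol; n(N3-) = 0.002243 mol.
By Henderson-Hasselbalch, pH = pKa + log([A^-]/[HA]) = 4.72 + log(0.002243/0.003300) = 4.72 + (-0.17) = 4.55.

4.55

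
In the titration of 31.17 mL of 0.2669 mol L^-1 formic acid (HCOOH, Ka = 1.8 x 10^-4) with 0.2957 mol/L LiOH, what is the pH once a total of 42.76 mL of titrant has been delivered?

n(acid) = 0.2669 x 0.03117 = 0.008319 mol; n(LiOH) added = 0.2957 x 0.04276 = 0.01264 mol.
Base is in excess by 0.01264 - 0.008319 = 0.004325 mol in a total volume of 0.07393 L.
[OH^-] = 0.004325/0.07393 = 0.05850 M, so pOH = 1.23 and pH = 14.00 - 1.23 = 12.77.

12.77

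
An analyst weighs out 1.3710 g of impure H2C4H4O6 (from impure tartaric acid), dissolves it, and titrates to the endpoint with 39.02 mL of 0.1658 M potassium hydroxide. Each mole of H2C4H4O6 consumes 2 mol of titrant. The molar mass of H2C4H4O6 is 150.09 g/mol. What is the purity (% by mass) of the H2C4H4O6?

n(KOH) = 0.1658 x 0.03902 = 0.006470 mol.
n(H2C4H4O6) = 0.006470 / 2 = 0.003235 mol.
mass of H2C4H4O6 = 0.003235 x 150.09 = 0.4855 g.
% purity = 0.4855 / 1.3710 x 100 = 35.4%.

35.4%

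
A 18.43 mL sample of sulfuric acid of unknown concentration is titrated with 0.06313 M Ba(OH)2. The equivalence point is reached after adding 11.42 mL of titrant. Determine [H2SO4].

0.0391 M

n(Ba(OH)2) delivered = 0.06313 x 0.01142 = 0.0007209 mol.
For a 1:1 reaction, n(H2SO4) = 0.0007209 mol.
[H2SO4] = 0.0007209 mol / 0.01843 L = 0.0391 M.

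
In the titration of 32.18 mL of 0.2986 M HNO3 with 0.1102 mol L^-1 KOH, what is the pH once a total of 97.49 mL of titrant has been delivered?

n(acid) = 0.2986 x 0.03218 = 0.009609 mol; n(KOH) added = 0.1102 x 0.09749 = 0.01074 mol.
Base is in excess by 0.01074 - 0.009609 = 0.001134 mol in a total volume of 0.1297 L.
[OH^-] = 0.001134/0.1297 = 0.008749 M, so pOH = 2.06 and pH = 14.00 - 2.06 = 11.94.

11.94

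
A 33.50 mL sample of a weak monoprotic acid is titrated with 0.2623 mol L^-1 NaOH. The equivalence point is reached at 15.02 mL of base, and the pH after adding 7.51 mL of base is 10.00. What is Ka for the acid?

7.51 mL is half of the equivalence volume, so this is the half-equivalence point where [HA] = [A^-].
At half-equivalence pH = pKa, so pKa = 10.00.
Ka = 10^(-10.00) = 1.0 x 10^-10.

1.0 x 10^-10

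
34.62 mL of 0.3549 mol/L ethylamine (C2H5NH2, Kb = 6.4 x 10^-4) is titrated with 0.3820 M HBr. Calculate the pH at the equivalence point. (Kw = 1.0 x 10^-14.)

5.77

n(C2H5NH2) = 0.3549 x 0.03462 = 0.01229 mol; V(HBr) at equivalence = 0.01229/0.3820 = 0.03216 L.
At equivalence the base is fully converted to C2H5NH3+; total volume = 0.06678 L, so [C2H5NH3+] = 0.01229/0.06678 = 0.1840 M.
Ka(C2H5NH3+) = Kw/Kb = 1.0e-14 / 6.4 x 10^-4 = 1.56e-11.
[H^+] = sqrt(Ka x [C2H5NH3+]) = sqrt(1.56e-11 x 0.1840) = 1.70e-6 M.
pH = -log(1.70e-6) = 5.77.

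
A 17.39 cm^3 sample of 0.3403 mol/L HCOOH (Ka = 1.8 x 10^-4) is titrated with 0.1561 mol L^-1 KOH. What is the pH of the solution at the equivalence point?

8.39

n(HCOOH) = 0.3403 x 0.01739 = 0.005918 mol; V(KOH) at equivalence = 0.005918/0.1561 = 0.03791 L.
At equivalence all the acid is converted to HCOO-; total volume = 0.01739 + 0.03791 = 0.05530 L, so [HCOO-] = 0.005918/0.05530 = 0.1070 M.
Kb = Kw/Ka = 1.0e-14 / 1.8 x 10^-4 = 5.56e-11.
[OH^-] = sqrt(Kb x [HCOO-]) = sqrt(5.56e-11 x 0.1070) = 2.44e-6 M.
pOH = 5.61, so pH = 14.00 - 5.61 = 8.39.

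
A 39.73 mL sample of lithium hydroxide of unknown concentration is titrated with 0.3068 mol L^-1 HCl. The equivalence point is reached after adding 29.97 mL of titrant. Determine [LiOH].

0.231 M

n(HCl) delivered = 0.3068 x 0.02997 = 0.009195 mol.
For a 1:1 reaction, n(LiOH) = 0.009195 mol.
[LiOH] = 0.009195 mol / 0.03973 L = 0.231 M.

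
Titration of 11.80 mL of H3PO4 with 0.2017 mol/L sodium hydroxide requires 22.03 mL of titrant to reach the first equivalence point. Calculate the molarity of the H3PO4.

0.377 M

n(NaOH) = 0.2017 x 0.02203 = 0.004443 mol.
At the first equivalence point, 1 mol OH^- react per mol H3PO4, so n(H3PO4) = 0.004443 / 1 = 0.004443 mol.
[H3PO4] = 0.004443 / 0.01180 L = 0.377 M.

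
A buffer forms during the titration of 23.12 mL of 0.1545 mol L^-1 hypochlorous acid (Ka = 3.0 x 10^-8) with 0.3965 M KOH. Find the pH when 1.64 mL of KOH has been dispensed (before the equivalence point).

6.87

Initial n(HClO) = 0.1545 x 0.02312 = 0.003572 mol.
n(KOH) added = 0.3965 x 0.001640 = 0.0006503 mol, converting that many moles of HClO to ClO-.
Remaining n(HClO) = 0.002922 mol; n(ClO-) = 0.0006503 mol.
By Henderson-Hasselbalch, pH = pKa + log([A^-]/[HA]) = 7.52 + log(0.0006503/0.002922) = 7.52 + (-0.65) = 6.87.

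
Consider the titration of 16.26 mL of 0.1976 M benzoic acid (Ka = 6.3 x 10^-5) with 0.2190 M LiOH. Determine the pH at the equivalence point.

n(C6H5COOH) = 0.1976 x 0.01626 = 0.003213 mol; V(LiOH) at equivalence = 0.003213/0.2190 = 0.01467 L.
At equivalence all the acid is converted to C6H5COO-; total volume = 0.01626 + 0.01467 = 0.03093 L, so [C6H5COO-] = 0.003213/0.03093 = 0.1039 M.
Kb = Kw/Ka = 1.0e-14 / 6.3 x 10^-5 = 1.59e-10.
[OH^-] = sqrt(Kb x [C6H5COO-]) = sqrt(1.59e-10 x 0.1039) = 4.06e-6 M.
pOH = 5.39, so pH = 14.00 - 5.39 = 8.61.

8.61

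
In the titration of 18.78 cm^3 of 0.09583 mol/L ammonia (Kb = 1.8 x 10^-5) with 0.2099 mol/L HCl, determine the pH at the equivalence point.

n(NH3) = 0.09583 x 0.01878 = 0.001800 mol; V(HCl) at equivalence = 0.001800/0.2099 = 0.008574 L.
At equivalence the base is fully converted to NH4+; total volume = 0.02735 L, so [NH4+] = 0.001800/0.02735 = 0.06579 M.
Ka(NH4+) = Kw/Kb = 1.0e-14 / 1.8 x 10^-5 = 5.56e-10.
[H^+] = sqrt(Ka x [NH4+]) = sqrt(5.56e-10 x 0.06579) = 6.05e-6 M.
pH = -log(6.05e-6) = 5.22.

5.22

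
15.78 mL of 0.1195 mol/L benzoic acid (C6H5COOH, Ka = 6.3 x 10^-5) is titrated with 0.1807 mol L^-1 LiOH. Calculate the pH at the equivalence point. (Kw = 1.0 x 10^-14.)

n(C6H5COOH) = 0.1195 x 0.01578 = 0.001886 mol; V(LiOH) at equivalence = 0.001886/0.1807 = 0.01044 L.
At equivalence all the acid is converted to C6H5COO-; total volume = 0.01578 + 0.01044 = 0.02622 L, so [C6H5COO-] = 0.001886/0.02622 = 0.07193 M.
Kb = Kw/Ka = 1.0e-14 / 6.3 x 10^-5 = 1.59e-10.
[OH^-] = sqrt(Kb x [C6H5COO-]) = sqrt(1.59e-10 x 0.07193) = 3.38e-6 M.
pOH = 5.47, so pH = 14.00 - 5.47 = 8.53.

8.53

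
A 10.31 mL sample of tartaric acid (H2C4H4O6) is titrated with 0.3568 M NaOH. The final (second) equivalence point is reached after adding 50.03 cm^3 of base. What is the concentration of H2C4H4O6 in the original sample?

0.866 M

n(NaOH) = 0.3568 x 0.05003 = 0.01785 mol.
At the final (second) equivalence point, 2 mol OH^- react per mol H2C4H4O6, so n(H2C4H4O6) = 0.01785 / 2 = 0.008925 mol.
[H2C4H4O6] = 0.008925 / 0.01031 L = 0.866 M.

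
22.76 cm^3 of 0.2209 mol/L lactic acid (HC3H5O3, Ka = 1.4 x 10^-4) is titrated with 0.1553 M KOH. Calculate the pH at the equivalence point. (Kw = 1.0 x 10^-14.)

n(HC3H5O3) = 0.2209 x 0.02276 = 0.005028 mol; V(KOH) at equivalence = 0.005028/0.1553 = 0.03237 L.
At equivalence all the acid is converted to C3H5O3-; total volume = 0.02276 + 0.03237 = 0.05513 L, so [C3H5O3-] = 0.005028/0.05513 = 0.09119 M.
Kb = Kw/Ka = 1.0e-14 / 1.4 x 10^-4 = 7.14e-11.
[OH^-] = sqrt(Kb x [C3H5O3-]) = sqrt(7.14e-11 x 0.09119) = 2.55e-6 M.
pOH = 5.59, so pH = 14.00 - 5.59 = 8.41.

8.41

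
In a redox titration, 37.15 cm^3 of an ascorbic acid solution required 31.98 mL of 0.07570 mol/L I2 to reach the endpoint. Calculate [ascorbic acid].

0.0652 M

n(I2) = 0.07570 x 0.03198 = 0.002421 mol.
From the balanced equation, 1 mol I2 reacts with 1 mol ascorbic acid, so n(ascorbic acid) = 0.002421 x 1/1 = 0.002421 mol.
[ascorbic acid] = 0.002421 / 0.03715 L = 0.0652 M.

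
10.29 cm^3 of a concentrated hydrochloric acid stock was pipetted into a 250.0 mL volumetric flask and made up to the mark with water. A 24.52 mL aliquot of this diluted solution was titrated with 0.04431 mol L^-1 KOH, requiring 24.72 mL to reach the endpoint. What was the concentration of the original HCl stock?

1.09 M

n(KOH) = 0.04431 x 0.02472 = 0.001095 mol.
n(HCl) in the aliquot = 0.001095 mol.
[diluted HCl] = 0.001095 / 0.02452 = 0.04467 M.
Dilution factor = 250.0/10.29 = 24.30, so [stock] = 0.04467 x 24.30 = 1.09 M.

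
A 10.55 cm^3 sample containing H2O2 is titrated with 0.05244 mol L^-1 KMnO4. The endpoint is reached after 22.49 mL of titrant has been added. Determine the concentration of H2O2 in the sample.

n(KMnO4) = 0.05244 x 0.02249 = 0.001179 mol.
From the balanced equation, 2 mol KMnO4 reacts with 5 mol H2O2, so n(H2O2) = 0.001179 x 5/2 = 0.002948 mol.
[H2O2] = 0.002948 / 0.01055 L = 0.279 M.

0.279 M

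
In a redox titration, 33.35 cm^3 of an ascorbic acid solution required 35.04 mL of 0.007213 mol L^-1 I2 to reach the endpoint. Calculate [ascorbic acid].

n(I2) = 0.007213 x 0.03504 = 0.0002527 mol.
From the balanced equation, 1 mol I2 reacts with 1 mol ascorbic acid, so n(ascorbic acid) = 0.0002527 x 1/1 = 0.0002527 mol.
[ascorbic acid] = 0.0002527 / 0.03335 L = 0.00758 M.

0.00758 M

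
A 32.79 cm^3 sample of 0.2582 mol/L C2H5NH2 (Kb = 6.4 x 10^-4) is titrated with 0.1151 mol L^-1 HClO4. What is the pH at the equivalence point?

5.95

n(C2H5NH2) = 0.2582 x 0.03279 = 0.008466 mol; V(HClO4) at equivalence = 0.008466/0.1151 = 0.07356 L.
At equivalence the base is fully converted to C2H5NH3+; total volume = 0.1063 L, so [C2H5NH3+] = 0.008466/0.1063 = 0.07961 M.
Ka(C2H5NH3+) = Kw/Kb = 1.0e-14 / 6.4 x 10^-4 = 1.56e-11.
[H^+] = sqrt(Ka x [C2H5NH3+]) = sqrt(1.56e-11 x 0.07961) = 1.12e-6 M.
pH = -log(1.12e-6) = 5.95.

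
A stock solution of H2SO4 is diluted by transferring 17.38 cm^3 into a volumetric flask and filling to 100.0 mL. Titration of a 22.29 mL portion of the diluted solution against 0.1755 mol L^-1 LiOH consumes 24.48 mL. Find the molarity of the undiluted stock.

0.554 M

n(LiOH) = 0.1755 x 0.02448 = 0.004296 mol.
n(H2SO4) in the aliquot = 0.004296 x 1/2 = 0.002148 mol.
[diluted H2SO4] = 0.002148 / 0.02229 = 0.09637 M.
Dilution factor = 100.0/17.38 = 5.754, so [stock] = 0.09637 x 5.754 = 0.554 M.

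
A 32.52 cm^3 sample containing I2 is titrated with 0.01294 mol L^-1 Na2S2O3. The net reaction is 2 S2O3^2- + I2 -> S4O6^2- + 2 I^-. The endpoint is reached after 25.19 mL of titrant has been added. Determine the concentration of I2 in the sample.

0.00501 M

n(Na2S2O3) = 0.01294 x 0.02519 = 0.0003260 mol.
From the balanced equation, 2 mol Na2S2O3 reacts with 1 mol I2, so n(I2) = 0.0003260 x 1/2 = 0.0001630 mol.
[I2] = 0.0001630 / 0.03252 L = 0.00501 M.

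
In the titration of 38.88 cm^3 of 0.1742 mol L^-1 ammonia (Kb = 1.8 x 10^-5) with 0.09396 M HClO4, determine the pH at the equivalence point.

n(NH3) = 0.1742 x 0.03888 = 0.006773 mol; V(HClO4) at equivalence = 0.006773/0.09396 = 0.07208 L.
At equivalence the base is fully converted to NH4+; total volume = 0.1110 L, so [NH4+] = 0.006773/0.1110 = 0.06104 M.
Ka(NH4+) = Kw/Kb = 1.0e-14 / 1.8 x 10^-5 = 5.56e-10.
[H^+] = sqrt(Ka x [NH4+]) = sqrt(5.56e-10 x 0.06104) = 5.82e-6 M.
pH = -log(5.82e-6) = 5.23.

5.23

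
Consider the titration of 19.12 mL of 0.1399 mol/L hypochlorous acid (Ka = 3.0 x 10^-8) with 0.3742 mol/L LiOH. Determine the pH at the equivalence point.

10.27

n(HClO) = 0.1399 x 0.01912 = 0.002675 mol; V(LiOH) at equivalence = 0.002675/0.3742 = 0.007148 L.
At equivalence all the acid is converted to ClO-; total volume = 0.01912 + 0.007148 = 0.02627 L, so [ClO-] = 0.002675/0.02627 = 0.1018 M.
Kb = Kw/Ka = 1.0e-14 / 3.0 x 10^-8 = 3.33e-7.
[OH^-] = sqrt(Kb x [ClO-]) = sqrt(3.33e-7 x 0.1018) = 0.000184 M.
pOH = 3.73, so pH = 14.00 - 3.73 = 10.27.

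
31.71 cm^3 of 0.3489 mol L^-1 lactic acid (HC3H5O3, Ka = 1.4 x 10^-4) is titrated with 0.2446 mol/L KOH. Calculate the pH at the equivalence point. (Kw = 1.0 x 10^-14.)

8.51

n(HC3H5O3) = 0.3489 x 0.03171 = 0.01106 mol; V(KOH) at equivalence = 0.01106/0.2446 = 0.04523 L.
At equivalence all the acid is converted to C3H5O3-; total volume = 0.03171 + 0.04523 = 0.07694 L, so [C3H5O3-] = 0.01106/0.07694 = 0.1438 M.
Kb = Kw/Ka = 1.0e-14 / 1.4 x 10^-4 = 7.14e-11.
[OH^-] = sqrt(Kb x [C3H5O3-]) = sqrt(7.14e-11 x 0.1438) = 3.20e-6 M.
pOH = 5.49, so pH = 14.00 - 5.49 = 8.51.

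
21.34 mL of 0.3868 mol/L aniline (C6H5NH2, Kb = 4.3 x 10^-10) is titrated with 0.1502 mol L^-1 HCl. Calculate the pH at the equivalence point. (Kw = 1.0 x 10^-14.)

2.80

n(C6H5NH2) = 0.3868 x 0.02134 = 0.008254 mol; V(HCl) at equivalence = 0.008254/0.1502 = 0.05496 L.
At equivalence the base is fully converted to C6H5NH3+; total volume = 0.07630 L, so [C6H5NH3+] = 0.008254/0.07630 = 0.1082 M.
Ka(C6H5NH3+) = Kw/Kb = 1.0e-14 / 4.3 x 10^-10 = 2.33e-5.
[H^+] = sqrt(Ka x [C6H5NH3+]) = sqrt(2.33e-5 x 0.1082) = 0.00159 M.
pH = -log(0.00159) = 2.80.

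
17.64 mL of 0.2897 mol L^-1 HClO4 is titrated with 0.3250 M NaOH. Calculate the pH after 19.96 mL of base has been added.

12.56

n(acid) = 0.2897 x 0.01764 = 0.005110 mol; n(NaOH) added = 0.3250 x 0.01996 = 0.006487 mol.
Base is in excess by 0.006487 - 0.005110 = 0.001377 mol in a total volume of 0.03760 L.
[OH^-] = 0.001377/0.03760 = 0.03661 M, so pOH = 1.44 and pH = 14.00 - 1.44 = 12.56.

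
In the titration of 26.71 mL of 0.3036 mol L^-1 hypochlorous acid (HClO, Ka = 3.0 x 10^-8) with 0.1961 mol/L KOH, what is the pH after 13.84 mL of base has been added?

7.22

Initial n(HClO) = 0.3036 x 0.02671 = 0.008109 mol.
n(KOH) added = 0.1961 x 0.01384 = 0.002714 mol, converting that many moles of HClO to ClO-.
Remaining n(HClO) = 0.005395 mol; n(ClO-) = 0.002714 mol.
By Henderson-Hasselbalch, pH = pKa + log([A^-]/[HA]) = 7.52 + log(0.002714/0.005395) = 7.52 + (-0.30) = 7.22.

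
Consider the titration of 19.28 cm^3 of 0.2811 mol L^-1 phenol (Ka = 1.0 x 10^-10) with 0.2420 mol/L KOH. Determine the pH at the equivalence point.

n(C6H5OH) = 0.2811 x 0.01928 = 0.005420 mol; V(KOH) at equivalence = 0.005420/0.2420 = 0.02240 L.
At equivalence all the acid is converted to C6H5O-; total volume = 0.01928 + 0.02240 = 0.04168 L, so [C6H5O-] = 0.005420/0.04168 = 0.1300 M.
Kb = Kw/Ka = 1.0e-14 / 1.0 x 10^-10 = 0.000100.
[OH^-] = sqrt(Kb x [C6H5O-]) = sqrt(0.000100 x 0.1300) = 0.00361 M.
pOH = 2.44, so pH = 14.00 - 2.44 = 11.56.

11.56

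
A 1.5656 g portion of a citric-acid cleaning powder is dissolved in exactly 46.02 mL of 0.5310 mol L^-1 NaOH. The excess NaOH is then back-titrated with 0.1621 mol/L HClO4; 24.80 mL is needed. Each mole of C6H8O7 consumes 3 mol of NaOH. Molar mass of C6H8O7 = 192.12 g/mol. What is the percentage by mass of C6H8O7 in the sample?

Total n(NaOH) added = 0.5310 x 0.04602 = 0.02444 mol.
n(HClO4) used = 0.1621 x 0.02480 = 0.004020 mol, which equals the excess n(NaOH).
So n(NaOH) consumed by the sample = 0.02444 - 0.004020 = 0.02042 mol.
n(C6H8O7) = 0.02042 / 3 = 0.006806 mol.
mass C6H8O7 = 0.006806 x 192.12 = 1.307 g, so %C6H8O7 = 1.307/1.5656 x 100 = 83.5%.

83.5%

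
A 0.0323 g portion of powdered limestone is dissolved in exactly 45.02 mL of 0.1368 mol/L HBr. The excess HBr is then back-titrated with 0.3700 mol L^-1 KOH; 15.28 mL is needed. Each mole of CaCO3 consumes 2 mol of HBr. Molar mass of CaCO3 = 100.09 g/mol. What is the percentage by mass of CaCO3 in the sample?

Total n(HBr) added = 0.1368 x 0.04502 = 0.006159 mol.
n(KOH) used = 0.3700 x 0.01528 = 0.005654 mol, which equals the excess n(HBr).
So n(HBr) consumed by the sample = 0.006159 - 0.005654 = 0.0005051 mol.
n(CaCO3) = 0.0005051 / 2 = 0.0002526 mol.
mass CaCO3 = 0.0002526 x 100.09 = 0.02528 g, so %CaCO3 = 0.02528/0.0323 x 100 = 78.3%.

78.3%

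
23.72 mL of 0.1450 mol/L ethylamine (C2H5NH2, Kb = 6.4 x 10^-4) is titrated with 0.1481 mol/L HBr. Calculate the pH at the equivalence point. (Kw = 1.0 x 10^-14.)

n(C2H5NH2) = 0.1450 x 0.02372 = 0.003439 mol; V(HBr) at equivalence = 0.003439/0.1481 = 0.02322 L.
At equivalence the base is fully converted to C2H5NH3+; total volume = 0.04694 L, so [C2H5NH3+] = 0.003439/0.04694 = 0.07327 M.
Ka(C2H5NH3+) = Kw/Kb = 1.0e-14 / 6.4 x 10^-4 = 1.56e-11.
[H^+] = sqrt(Ka x [C2H5NH3+]) = sqrt(1.56e-11 x 0.07327) = 1.07e-6 M.
pH = -log(1.07e-6) = 5.97.

5.97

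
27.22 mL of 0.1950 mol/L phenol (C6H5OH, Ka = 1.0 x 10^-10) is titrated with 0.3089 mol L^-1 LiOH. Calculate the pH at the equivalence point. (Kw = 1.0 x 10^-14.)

11.54

n(C6H5OH) = 0.1950 x 0.02722 = 0.005308 mol; V(LiOH) at equivalence = 0.005308/0.3089 = 0.01718 L.
At equivalence all the acid is converted to C6H5O-; total volume = 0.02722 + 0.01718 = 0.04440 L, so [C6H5O-] = 0.005308/0.04440 = 0.1195 M.
Kb = Kw/Ka = 1.0e-14 / 1.0 x 10^-10 = 0.000100.
[OH^-] = sqrt(Kb x [C6H5O-]) = sqrt(0.000100 x 0.1195) = 0.00346 M.
pOH = 2.46, so pH = 14.00 - 2.46 = 11.54.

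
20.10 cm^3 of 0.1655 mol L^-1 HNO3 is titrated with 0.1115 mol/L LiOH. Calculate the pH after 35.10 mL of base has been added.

n(acid) = 0.1655 x 0.02010 = 0.003327 mol; n(LiOH) added = 0.1115 x 0.03510 = 0.003914 mol.
Base is in excess by 0.003914 - 0.003327 = 0.0005871 mol in a total volume of 0.05520 L.
[OH^-] = 0.0005871/0.05520 = 0.01064 M, so pOH = 1.97 and pH = 14.00 - 1.97 = 12.03.

12.03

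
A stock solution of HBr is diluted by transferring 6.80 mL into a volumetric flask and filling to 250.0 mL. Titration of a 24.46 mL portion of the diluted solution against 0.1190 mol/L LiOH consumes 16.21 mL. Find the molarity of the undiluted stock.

n(LiOH) = 0.1190 x 0.01621 = 0.001929 mol.
n(HBr) in the aliquot = 0.001929 mol.
[diluted HBr] = 0.001929 / 0.02446 = 0.07886 M.
Dilution factor = 250.0/6.800 = 36.76, so [stock] = 0.07886 x 36.76 = 2.90 M.

2.90 M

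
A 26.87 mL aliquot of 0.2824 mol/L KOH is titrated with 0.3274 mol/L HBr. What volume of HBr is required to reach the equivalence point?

23.2 mL

n(KOH) = 0.2824 mol/L x 0.02687 L = 0.007588 mol.
At equivalence n(HBr) = n(KOH) = 0.007588 mol.
V(HBr) = 0.007588 / 0.3274 = 0.02318 L = 23.2 mL.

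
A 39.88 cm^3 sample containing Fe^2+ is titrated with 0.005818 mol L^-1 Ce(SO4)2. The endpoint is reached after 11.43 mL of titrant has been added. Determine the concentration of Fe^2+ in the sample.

0.00167 M

n(Ce(SO4)2) = 0.005818 x 0.01143 = 6.650e-5 mol.
From the balanced equation, 1 mol Ce(SO4)2 reacts with 1 mol Fe^2+, so n(Fe^2+) = 6.650e-5 x 1/1 = 6.650e-5 mol.
[Fe^2+] = 6.650e-5 / 0.03988 L = 0.00167 M.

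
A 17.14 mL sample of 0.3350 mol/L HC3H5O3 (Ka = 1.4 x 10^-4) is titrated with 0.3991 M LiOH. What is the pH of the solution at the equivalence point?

n(HC3H5O3) = 0.3350 x 0.01714 = 0.005742 mol; V(LiOH) at equivalence = 0.005742/0.3991 = 0.01439 L.
At equivalence all the acid is converted to C3H5O3-; total volume = 0.01714 + 0.01439 = 0.03153 L, so [C3H5O3-] = 0.005742/0.03153 = 0.1821 M.
Kb = Kw/Ka = 1.0e-14 / 1.4 x 10^-4 = 7.14e-11.
[OH^-] = sqrt(Kb x [C3H5O3-]) = sqrt(7.14e-11 x 0.1821) = 3.61e-6 M.
pOH = 5.44, so pH = 14.00 - 5.44 = 8.56.

8.56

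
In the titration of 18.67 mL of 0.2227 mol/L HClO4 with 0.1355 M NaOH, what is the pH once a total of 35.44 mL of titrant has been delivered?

n(acid) = 0.2227 x 0.01867 = 0.004158 mol; n(NaOH) added = 0.1355 x 0.03544 = 0.004802 mol.
Base is in excess by 0.004802 - 0.004158 = 0.0006443 mol in a total volume of 0.05411 L.
[OH^-] = 0.0006443/0.05411 = 0.01191 M, so pOH = 1.92 and pH = 14.00 - 1.92 = 12.08.

12.08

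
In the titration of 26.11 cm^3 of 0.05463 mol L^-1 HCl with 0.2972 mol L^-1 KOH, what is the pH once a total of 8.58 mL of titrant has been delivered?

n(acid) = 0.05463 x 0.02611 = 0.001426 mol; n(KOH) added = 0.2972 x 0.008580 = 0.002550 mol.
Base is in excess by 0.002550 - 0.001426 = 0.001124 mol in a total volume of 0.03469 L.
[OH^-] = 0.001124/0.03469 = 0.03239 M, so pOH = 1.49 and pH = 14.00 - 1.49 = 12.51.

12.51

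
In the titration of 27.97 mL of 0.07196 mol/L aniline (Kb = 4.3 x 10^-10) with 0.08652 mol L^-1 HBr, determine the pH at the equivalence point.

n(C6H5NH2) = 0.07196 x 0.02797 = 0.002013 mol; V(HBr) at equivalence = 0.002013/0.08652 = 0.02326 L.
At equivalence the base is fully converted to C6H5NH3+; total volume = 0.05123 L, so [C6H5NH3+] = 0.002013/0.05123 = 0.03929 M.
Ka(C6H5NH3+) = Kw/Kb = 1.0e-14 / 4.3 x 10^-10 = 2.33e-5.
[H^+] = sqrt(Ka x [C6H5NH3+]) = sqrt(2.33e-5 x 0.03929) = 0.000956 M.
pH = -log(0.000956) = 3.02.

3.02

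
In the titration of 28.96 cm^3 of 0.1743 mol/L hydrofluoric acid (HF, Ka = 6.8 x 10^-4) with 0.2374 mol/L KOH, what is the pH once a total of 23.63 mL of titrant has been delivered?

12.03

n(acid) = 0.1743 x 0.02896 = 0.005048 mol; n(KOH) added = 0.2374 x 0.02363 = 0.005610 mol.
Base is in excess by 0.005610 - 0.005048 = 0.0005620 mol in a total volume of 0.05259 L.
[OH^-] = 0.0005620/0.05259 = 0.01069 M, so pOH = 1.97 and pH = 14.00 - 1.97 = 12.03.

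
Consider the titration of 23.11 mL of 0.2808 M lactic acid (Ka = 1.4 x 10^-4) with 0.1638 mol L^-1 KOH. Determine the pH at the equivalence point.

8.43

n(HC3H5O3) = 0.2808 x 0.02311 = 0.006489 mol; V(KOH) at equivalence = 0.006489/0.1638 = 0.03962 L.
At equivalence all the acid is converted to C3H5O3-; total volume = 0.02311 + 0.03962 = 0.06273 L, so [C3H5O3-] = 0.006489/0.06273 = 0.1035 M.
Kb = Kw/Ka = 1.0e-14 / 1.4 x 10^-4 = 7.14e-11.
[OH^-] = sqrt(Kb x [C3H5O3-]) = sqrt(7.14e-11 x 0.1035) = 2.72e-6 M.
pOH = 5.57, so pH = 14.00 - 5.57 = 8.43.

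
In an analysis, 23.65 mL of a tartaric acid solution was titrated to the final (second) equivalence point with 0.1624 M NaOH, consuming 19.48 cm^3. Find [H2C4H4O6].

n(NaOH) = 0.1624 x 0.01948 = 0.003164 mol.
At the final (second) equivalence point, 2 mol OH^- react per mol H2C4H4O6, so n(H2C4H4O6) = 0.003164 / 2 = 0.001582 mol.
[H2C4H4O6] = 0.001582 / 0.02365 L = 0.0669 M.

0.0669 M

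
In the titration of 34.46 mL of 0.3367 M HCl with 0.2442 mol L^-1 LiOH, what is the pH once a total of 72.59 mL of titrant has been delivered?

12.76

n(acid) = 0.3367 x 0.03446 = 0.01160 mol; n(LiOH) added = 0.2442 x 0.07259 = 0.01773 mol.
Base is in excess by 0.01773 - 0.01160 = 0.006124 mol in a total volume of 0.1071 L.
[OH^-] = 0.006124/0.1071 = 0.05721 M, so pOH = 1.24 and pH = 14.00 - 1.24 = 12.76.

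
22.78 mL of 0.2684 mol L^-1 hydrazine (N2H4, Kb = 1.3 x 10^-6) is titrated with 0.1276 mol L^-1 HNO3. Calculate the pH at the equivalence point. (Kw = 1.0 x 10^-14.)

4.59

n(N2H4) = 0.2684 x 0.02278 = 0.006114 mol; V(HNO3) at equivalence = 0.006114/0.1276 = 0.04792 L.
At equivalence the base is fully converted to N2H5+; total volume = 0.07070 L, so [N2H5+] = 0.006114/0.07070 = 0.08648 M.
Ka(N2H5+) = Kw/Kb = 1.0e-14 / 1.3 x 10^-6 = 7.69e-9.
[H^+] = sqrt(Ka x [N2H5+]) = sqrt(7.69e-9 x 0.08648) = 2.58e-5 M.
pH = -log(2.58e-5) = 4.59.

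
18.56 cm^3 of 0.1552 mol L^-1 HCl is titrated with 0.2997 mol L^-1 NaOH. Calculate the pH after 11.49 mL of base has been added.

n(acid) = 0.1552 x 0.01856 = 0.002881 mol; n(NaOH) added = 0.2997 x 0.01149 = 0.003444 mol.
Base is in excess by 0.003444 - 0.002881 = 0.0005630 mol in a total volume of 0.03005 L.
[OH^-] = 0.0005630/0.03005 = 0.01874 M, so pOH = 1.73 and pH = 14.00 - 1.73 = 12.27.

12.27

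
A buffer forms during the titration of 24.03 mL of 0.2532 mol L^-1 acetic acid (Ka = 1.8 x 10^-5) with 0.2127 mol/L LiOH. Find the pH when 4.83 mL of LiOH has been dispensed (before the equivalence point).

Initial n(CH3COOH) = 0.2532 x 0.02403 = 0.006084 mol.
n(LiOH) added = 0.2127 x 0.004830 = 0.001027 mol, converting that many moles of CH3COOH to CH3COO-.
Remaining n(CH3COOH) = 0.005057 mol; n(CH3COO-) = 0.001027 mol.
By Henderson-Hasselbalch, pH = pKa + log([A^-]/[HA]) = 4.74 + log(0.001027/0.005057) = 4.74 + (-0.69) = 4.05.

4.05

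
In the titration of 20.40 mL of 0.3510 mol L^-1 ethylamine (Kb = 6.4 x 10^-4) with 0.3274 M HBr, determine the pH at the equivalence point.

5.79

n(C2H5NH2) = 0.3510 x 0.02040 = 0.007160 mol; V(HBr) at equivalence = 0.007160/0.3274 = 0.02187 L.
At equivalence the base is fully converted to C2H5NH3+; total volume = 0.04227 L, so [C2H5NH3+] = 0.007160/0.04227 = 0.1694 M.
Ka(C2H5NH3+) = Kw/Kb = 1.0e-14 / 6.4 x 10^-4 = 1.56e-11.
[H^+] = sqrt(Ka x [C2H5NH3+]) = sqrt(1.56e-11 x 0.1694) = 1.63e-6 M.
pH = -log(1.63e-6) = 5.79.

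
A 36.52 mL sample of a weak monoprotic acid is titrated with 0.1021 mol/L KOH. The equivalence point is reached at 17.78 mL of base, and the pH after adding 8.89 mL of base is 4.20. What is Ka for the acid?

6.3 x 10^-5

8.89 mL is half of the equivalence volume, so this is the half-equivalence point where [HA] = [A^-].
At half-equivalence pH = pKa, so pKa = 4.20.
Ka = 10^(-4.20) = 6.3 x 10^-5.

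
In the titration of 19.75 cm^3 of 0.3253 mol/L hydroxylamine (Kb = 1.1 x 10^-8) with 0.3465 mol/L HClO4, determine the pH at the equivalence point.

n(NH2OH) = 0.3253 x 0.01975 = 0.006425 mol; V(HClO4) at equivalence = 0.006425/0.3465 = 0.01854 L.
At equivalence the base is fully converted to NH3OH+; total volume = 0.03829 L, so [NH3OH+] = 0.006425/0.03829 = 0.1678 M.
Ka(NH3OH+) = Kw/Kb = 1.0e-14 / 1.1 x 10^-8 = 9.09e-7.
[H^+] = sqrt(Ka x [NH3OH+]) = sqrt(9.09e-7 x 0.1678) = 0.000391 M.
pH = -log(0.000391) = 3.41.

3.41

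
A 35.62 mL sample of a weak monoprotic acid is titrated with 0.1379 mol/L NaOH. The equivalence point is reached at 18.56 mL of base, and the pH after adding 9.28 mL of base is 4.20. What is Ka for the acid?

9.28 mL is half of the equivalence volume, so this is the half-equivalence point where [HA] = [A^-].
At half-equivalence pH = pKa, so pKa = 4.20.
Ka = 10^(-4.20) = 6.3 x 10^-5.

6.3 x 10^-5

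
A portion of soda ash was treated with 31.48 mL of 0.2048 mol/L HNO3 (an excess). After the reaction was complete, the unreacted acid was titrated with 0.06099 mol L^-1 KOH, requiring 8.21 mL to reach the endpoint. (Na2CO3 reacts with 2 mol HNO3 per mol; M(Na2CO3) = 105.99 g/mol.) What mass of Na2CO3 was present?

0.315 g

Total n(HNO3) added = 0.2048 x 0.03148 = 0.006447 mol.
n(KOH) used = 0.06099 x 0.008210 = 0.0005007 mol, which equals the excess n(HNO3).
So n(HNO3) consumed by the sample = 0.006447 - 0.0005007 = 0.005946 mol.
n(Na2CO3) = 0.005946 / 2 = 0.002973 mol.
mass = 0.002973 mol x 105.99 g/mol = 0.315 g.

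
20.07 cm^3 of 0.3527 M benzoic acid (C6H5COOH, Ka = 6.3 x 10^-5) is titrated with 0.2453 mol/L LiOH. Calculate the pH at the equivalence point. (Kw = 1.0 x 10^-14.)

n(C6H5COOH) = 0.3527 x 0.02007 = 0.007079 mol; V(LiOH) at equivalence = 0.007079/0.2453 = 0.02886 L.
At equivalence all the acid is converted to C6H5COO-; total volume = 0.02007 + 0.02886 = 0.04893 L, so [C6H5COO-] = 0.007079/0.04893 = 0.1447 M.
Kb = Kw/Ka = 1.0e-14 / 6.3 x 10^-5 = 1.59e-10.
[OH^-] = sqrt(Kb x [C6H5COO-]) = sqrt(1.59e-10 x 0.1447) = 4.79e-6 M.
pOH = 5.32, so pH = 14.00 - 5.32 = 8.68.

8.68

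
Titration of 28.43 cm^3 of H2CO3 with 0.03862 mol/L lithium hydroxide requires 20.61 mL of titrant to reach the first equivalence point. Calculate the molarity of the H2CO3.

0.0280 M

n(LiOH) = 0.03862 x 0.02061 = 0.0007960 mol.
At the first equivalence point, 1 mol OH^- react per mol H2CO3, so n(H2CO3) = 0.0007960 / 1 = 0.0007960 mol.
[H2CO3] = 0.0007960 / 0.02843 L = 0.0280 M.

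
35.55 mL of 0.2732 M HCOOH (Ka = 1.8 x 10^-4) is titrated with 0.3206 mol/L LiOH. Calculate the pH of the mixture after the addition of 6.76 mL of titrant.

Initial n(HCOOH) = 0.2732 x 0.03555 = 0.009712 mol.
n(LiOH) added = 0.3206 x 0.006760 = 0.002167 mol, converting that many moles of HCOOH to HCOO-.
Remaining n(HCOOH) = 0.007545 mol; n(HCOO-) = 0.002167 mol.
By Henderson-Hasselbalch, pH = pKa + log([A^-]/[HA]) = 3.74 + log(0.002167/0.007545) = 3.74 + (-0.54) = 3.20.

3.20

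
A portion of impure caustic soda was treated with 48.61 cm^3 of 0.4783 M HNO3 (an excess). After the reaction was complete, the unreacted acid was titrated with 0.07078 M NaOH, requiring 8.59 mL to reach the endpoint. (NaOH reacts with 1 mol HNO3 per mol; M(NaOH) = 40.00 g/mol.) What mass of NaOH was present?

Total n(HNO3) added = 0.4783 x 0.04861 = 0.02325 mol.
n(NaOH) used = 0.07078 x 0.008590 = 0.0006080 mol, which equals the excess n(HNO3).
So n(HNO3) consumed by the sample = 0.02325 - 0.0006080 = 0.02264 mol.
n(NaOH) = 0.02264 / 1 = 0.02264 mol.
mass = 0.02264 mol x 40.00 g/mol = 0.906 g.

0.906 g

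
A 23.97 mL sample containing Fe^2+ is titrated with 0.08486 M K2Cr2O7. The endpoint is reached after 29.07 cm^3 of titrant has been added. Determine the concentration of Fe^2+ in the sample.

n(K2Cr2O7) = 0.08486 x 0.02907 = 0.002467 mol.
From the balanced equation, 1 mol K2Cr2O7 reacts with 6 mol Fe^2+, so n(Fe^2+) = 0.002467 x 6/1 = 0.01480 mol.
[Fe^2+] = 0.01480 / 0.02397 L = 0.617 M.

0.617 M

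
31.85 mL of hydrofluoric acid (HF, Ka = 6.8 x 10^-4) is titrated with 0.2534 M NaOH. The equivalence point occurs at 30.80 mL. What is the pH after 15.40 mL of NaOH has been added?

3.17

15.40 mL is exactly half the equivalence volume (30.80/2), i.e. the half-equivalence point.
There, n(HA) = n(A^-), so pH = pKa = -log(6.8 x 10^-4) = 3.17.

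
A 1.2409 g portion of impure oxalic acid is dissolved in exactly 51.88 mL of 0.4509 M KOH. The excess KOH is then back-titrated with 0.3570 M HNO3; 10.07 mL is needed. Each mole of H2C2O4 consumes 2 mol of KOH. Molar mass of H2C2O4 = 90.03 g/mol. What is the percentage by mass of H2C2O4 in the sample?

71.8%

Total n(KOH) added = 0.4509 x 0.05188 = 0.02339 mol.
n(HNO3) used = 0.3570 x 0.01007 = 0.003595 mol, which equals the excess n(KOH).
So n(KOH) consumed by the sample = 0.02339 - 0.003595 = 0.01980 mol.
n(H2C2O4) = 0.01980 / 2 = 0.009899 mol.
mass H2C2O4 = 0.009899 x 90.03 = 0.8912 g, so %H2C2O4 = 0.8912/1.2409 x 100 = 71.8%.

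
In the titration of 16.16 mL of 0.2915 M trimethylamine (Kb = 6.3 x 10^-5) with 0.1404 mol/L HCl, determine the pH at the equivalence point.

n((CH3)3N) = 0.2915 x 0.01616 = 0.004711 mol; V(HCl) at equivalence = 0.004711/0.1404 = 0.03355 L.
At equivalence the base is fully converted to (CH3)3NH+; total volume = 0.04971 L, so [(CH3)3NH+] = 0.004711/0.04971 = 0.09476 M.
Ka((CH3)3NH+) = Kw/Kb = 1.0e-14 / 6.3 x 10^-5 = 1.59e-10.
[H^+] = sqrt(Ka x [(CH3)3NH+]) = sqrt(1.59e-10 x 0.09476) = 3.88e-6 M.
pH = -log(3.88e-6) = 5.41.

5.41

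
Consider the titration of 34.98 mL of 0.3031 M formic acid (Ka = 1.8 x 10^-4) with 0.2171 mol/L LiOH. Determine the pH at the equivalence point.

8.42

n(HCOOH) = 0.3031 x 0.03498 = 0.01060 mol; V(LiOH) at equivalence = 0.01060/0.2171 = 0.04884 L.
At equivalence all the acid is converted to HCOO-; total volume = 0.03498 + 0.04884 = 0.08382 L, so [HCOO-] = 0.01060/0.08382 = 0.1265 M.
Kb = Kw/Ka = 1.0e-14 / 1.8 x 10^-4 = 5.56e-11.
[OH^-] = sqrt(Kb x [HCOO-]) = sqrt(5.56e-11 x 0.1265) = 2.65e-6 M.
pOH = 5.58, so pH = 14.00 - 5.58 = 8.42.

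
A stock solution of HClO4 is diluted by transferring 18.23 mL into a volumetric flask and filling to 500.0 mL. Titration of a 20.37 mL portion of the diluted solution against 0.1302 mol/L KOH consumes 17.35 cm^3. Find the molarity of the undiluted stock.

n(KOH) = 0.1302 x 0.01735 = 0.002259 mol.
n(HClO4) in the aliquot = 0.002259 mol.
[diluted HClO4] = 0.002259 / 0.02037 = 0.1109 M.
Dilution factor = 500.0/18.23 = 27.43, so [stock] = 0.1109 x 27.43 = 3.04 M.

3.04 M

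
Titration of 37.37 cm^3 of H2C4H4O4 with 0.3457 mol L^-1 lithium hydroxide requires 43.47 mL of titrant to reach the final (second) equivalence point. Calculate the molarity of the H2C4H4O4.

0.201 M

n(LiOH) = 0.3457 x 0.04347 = 0.01503 mol.
At the final (second) equivalence point, 2 mol OH^- react per mol H2C4H4O4, so n(H2C4H4O4) = 0.01503 / 2 = 0.007514 mol.
[H2C4H4O4] = 0.007514 / 0.03737 L = 0.201 M.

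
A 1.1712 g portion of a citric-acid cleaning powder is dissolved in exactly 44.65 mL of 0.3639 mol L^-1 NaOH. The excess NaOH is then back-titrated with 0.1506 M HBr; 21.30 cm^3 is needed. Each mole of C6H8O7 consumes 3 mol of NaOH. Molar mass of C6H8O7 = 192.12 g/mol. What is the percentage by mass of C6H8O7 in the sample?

71.3%

Total n(NaOH) added = 0.3639 x 0.04465 = 0.01625 mol.
n(HBr) used = 0.1506 x 0.02130 = 0.003208 mol, which equals the excess n(NaOH).
So n(NaOH) consumed by the sample = 0.01625 - 0.003208 = 0.01304 mol.
n(C6H8O7) = 0.01304 / 3 = 0.004347 mol.
mass C6H8O7 = 0.004347 x 192.12 = 0.8351 g, so %C6H8O7 = 0.8351/1.1712 x 100 = 71.3%.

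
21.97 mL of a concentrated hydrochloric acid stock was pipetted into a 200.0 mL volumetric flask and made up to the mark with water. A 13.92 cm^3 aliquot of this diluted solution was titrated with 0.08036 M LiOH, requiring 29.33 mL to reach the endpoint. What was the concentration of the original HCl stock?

1.54 M

n(LiOH) = 0.08036 x 0.02933 = 0.002357 mol.
n(HCl) in the aliquot = 0.002357 mol.
[diluted HCl] = 0.002357 / 0.01392 = 0.1693 M.
Dilution factor = 200.0/21.97 = 9.103, so [stock] = 0.1693 x 9.103 = 1.54 M.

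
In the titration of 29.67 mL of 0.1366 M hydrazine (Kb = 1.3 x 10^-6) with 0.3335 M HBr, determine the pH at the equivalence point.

n(N2H4) = 0.1366 x 0.02967 = 0.004053 mol; V(HBr) at equivalence = 0.004053/0.3335 = 0.01215 L.
At equivalence the base is fully converted to N2H5+; total volume = 0.04182 L, so [N2H5+] = 0.004053/0.04182 = 0.09691 M.
Ka(N2H5+) = Kw/Kb = 1.0e-14 / 1.3 x 10^-6 = 7.69e-9.
[H^+] = sqrt(Ka x [N2H5+]) = sqrt(7.69e-9 x 0.09691) = 2.73e-5 M.
pH = -log(2.73e-5) = 4.56.

4.56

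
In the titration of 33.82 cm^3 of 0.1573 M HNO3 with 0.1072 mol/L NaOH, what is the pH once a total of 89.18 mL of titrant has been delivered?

12.54

n(acid) = 0.1573 x 0.03382 = 0.005320 mol; n(NaOH) added = 0.1072 x 0.08918 = 0.009560 mol.
Base is in excess by 0.009560 - 0.005320 = 0.004240 mol in a total volume of 0.1230 L.
[OH^-] = 0.004240/0.1230 = 0.03447 M, so pOH = 1.46 and pH = 14.00 - 1.46 = 12.54.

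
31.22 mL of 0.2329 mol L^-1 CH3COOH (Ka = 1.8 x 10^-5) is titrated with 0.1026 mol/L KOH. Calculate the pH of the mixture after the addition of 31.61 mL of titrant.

4.65

Initial n(CH3COOH) = 0.2329 x 0.03122 = 0.007271 mol.
n(KOH) added = 0.1026 x 0.03161 = 0.003243 mol, converting that many moles of CH3COOH to CH3COO-.
Remaining n(CH3COOH) = 0.004028 mol; n(CH3COO-) = 0.003243 mol.
By Henderson-Hasselbalch, pH = pKa + log([A^-]/[HA]) = 4.74 + log(0.003243/0.004028) = 4.74 + (-0.09) = 4.65.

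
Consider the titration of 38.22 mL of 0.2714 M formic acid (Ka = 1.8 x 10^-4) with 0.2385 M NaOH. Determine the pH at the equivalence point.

n(HCOOH) = 0.2714 x 0.03822 = 0.01037 mol; V(NaOH) at equivalence = 0.01037/0.2385 = 0.04349 L.
At equivalence all the acid is converted to HCOO-; total volume = 0.03822 + 0.04349 = 0.08171 L, so [HCOO-] = 0.01037/0.08171 = 0.1269 M.
Kb = Kw/Ka = 1.0e-14 / 1.8 x 10^-4 = 5.56e-11.
[OH^-] = sqrt(Kb x [HCOO-]) = sqrt(5.56e-11 x 0.1269) = 2.66e-6 M.
pOH = 5.58, so pH = 14.00 - 5.58 = 8.42.

8.42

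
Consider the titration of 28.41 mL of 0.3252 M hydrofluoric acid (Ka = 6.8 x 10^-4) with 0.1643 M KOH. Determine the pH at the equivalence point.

8.10

n(HF) = 0.3252 x 0.02841 = 0.009239 mol; V(KOH) at equivalence = 0.009239/0.1643 = 0.05623 L.
At equivalence all the acid is converted to F-; total volume = 0.02841 + 0.05623 = 0.08464 L, so [F-] = 0.009239/0.08464 = 0.1092 M.
Kb = Kw/Ka = 1.0e-14 / 6.8 x 10^-4 = 1.47e-11.
[OH^-] = sqrt(Kb x [F-]) = sqrt(1.47e-11 x 0.1092) = 1.27e-6 M.
pOH = 5.90, so pH = 14.00 - 5.90 = 8.10.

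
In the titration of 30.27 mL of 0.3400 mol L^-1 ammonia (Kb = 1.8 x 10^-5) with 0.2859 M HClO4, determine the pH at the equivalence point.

5.03

n(NH3) = 0.3400 x 0.03027 = 0.01029 mol; V(HClO4) at equivalence = 0.01029/0.2859 = 0.03600 L.
At equivalence the base is fully converted to NH4+; total volume = 0.06627 L, so [NH4+] = 0.01029/0.06627 = 0.1553 M.
Ka(NH4+) = Kw/Kb = 1.0e-14 / 1.8 x 10^-5 = 5.56e-10.
[H^+] = sqrt(Ka x [NH4+]) = sqrt(5.56e-10 x 0.1553) = 9.29e-6 M.
pH = -log(9.29e-6) = 5.03.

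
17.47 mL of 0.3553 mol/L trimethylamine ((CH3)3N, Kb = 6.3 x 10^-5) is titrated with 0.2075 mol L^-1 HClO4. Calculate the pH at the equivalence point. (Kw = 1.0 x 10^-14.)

n((CH3)3N) = 0.3553 x 0.01747 = 0.006207 mol; V(HClO4) at equivalence = 0.006207/0.2075 = 0.02991 L.
At equivalence the base is fully converted to (CH3)3NH+; total volume = 0.04738 L, so [(CH3)3NH+] = 0.006207/0.04738 = 0.1310 M.
Ka((CH3)3NH+) = Kw/Kb = 1.0e-14 / 6.3 x 10^-5 = 1.59e-10.
[H^+] = sqrt(Ka x [(CH3)3NH+]) = sqrt(1.59e-10 x 0.1310) = 4.56e-6 M.
pH = -log(4.56e-6) = 5.34.

5.34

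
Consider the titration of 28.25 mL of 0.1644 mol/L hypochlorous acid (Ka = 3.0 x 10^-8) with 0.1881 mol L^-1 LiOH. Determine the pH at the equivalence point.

n(HClO) = 0.1644 x 0.02825 = 0.004644 mol; V(LiOH) at equivalence = 0.004644/0.1881 = 0.02469 L.
At equivalence all the acid is converted to ClO-; total volume = 0.02825 + 0.02469 = 0.05294 L, so [ClO-] = 0.004644/0.05294 = 0.08773 M.
Kb = Kw/Ka = 1.0e-14 / 3.0 x 10^-8 = 3.33e-7.
[OH^-] = sqrt(Kb x [ClO-]) = sqrt(3.33e-7 x 0.08773) = 0.000171 M.
pOH = 3.77, so pH = 14.00 - 3.77 = 10.23.

10.23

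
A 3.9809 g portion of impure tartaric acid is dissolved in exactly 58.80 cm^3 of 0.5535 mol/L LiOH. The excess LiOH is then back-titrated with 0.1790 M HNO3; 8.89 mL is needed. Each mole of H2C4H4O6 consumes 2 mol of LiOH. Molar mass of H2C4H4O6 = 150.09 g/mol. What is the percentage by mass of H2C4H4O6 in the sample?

Total n(LiOH) added = 0.5535 x 0.05880 = 0.03255 mol.
n(HNO3) used = 0.1790 x 0.008890 = 0.001591 mol, which equals the excess n(LiOH).
So n(LiOH) consumed by the sample = 0.03255 - 0.001591 = 0.03095 mol.
n(H2C4H4O6) = 0.03095 / 2 = 0.01548 mol.
mass H2C4H4O6 = 0.01548 x 150.09 = 2.323 g, so %H2C4H4O6 = 2.323/3.9809 x 100 = 58.4%.

58.4%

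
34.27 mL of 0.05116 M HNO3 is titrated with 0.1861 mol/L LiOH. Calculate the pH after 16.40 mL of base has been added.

n(acid) = 0.05116 x 0.03427 = 0.001753 mol; n(LiOH) added = 0.1861 x 0.01640 = 0.003052 mol.
Base is in excess by 0.003052 - 0.001753 = 0.001299 mol in a total volume of 0.05067 L.
[OH^-] = 0.001299/0.05067 = 0.02563 M, so pOH = 1.59 and pH = 14.00 - 1.59 = 12.41.

12.41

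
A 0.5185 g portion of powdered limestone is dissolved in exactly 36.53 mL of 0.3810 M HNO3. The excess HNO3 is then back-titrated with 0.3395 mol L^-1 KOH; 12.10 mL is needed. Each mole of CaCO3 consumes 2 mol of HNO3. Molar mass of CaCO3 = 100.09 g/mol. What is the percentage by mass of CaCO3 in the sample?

94.7%

Total n(HNO3) added = 0.3810 x 0.03653 = 0.01392 mol.
n(KOH) used = 0.3395 x 0.01210 = 0.004108 mol, which equals the excess n(HNO3).
So n(HNO3) consumed by the sample = 0.01392 - 0.004108 = 0.009810 mol.
n(CaCO3) = 0.009810 / 2 = 0.004905 mol.
mass CaCO3 = 0.004905 x 100.09 = 0.4909 g, so %CaCO3 = 0.4909/0.5185 x 100 = 94.7%.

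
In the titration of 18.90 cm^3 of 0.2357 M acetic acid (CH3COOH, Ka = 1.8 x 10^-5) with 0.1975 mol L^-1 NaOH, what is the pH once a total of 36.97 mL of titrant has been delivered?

12.71

n(acid) = 0.2357 x 0.01890 = 0.004455 mol; n(NaOH) added = 0.1975 x 0.03697 = 0.007302 mol.
Base is in excess by 0.007302 - 0.004455 = 0.002847 mol in a total volume of 0.05587 L.
[OH^-] = 0.002847/0.05587 = 0.05095 M, so pOH = 1.29 and pH = 14.00 - 1.29 = 12.71.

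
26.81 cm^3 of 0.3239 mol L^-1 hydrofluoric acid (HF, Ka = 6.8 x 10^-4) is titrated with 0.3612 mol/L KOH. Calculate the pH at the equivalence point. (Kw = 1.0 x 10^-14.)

8.20

n(HF) = 0.3239 x 0.02681 = 0.008684 mol; V(KOH) at equivalence = 0.008684/0.3612 = 0.02404 L.
At equivalence all the acid is converted to F-; total volume = 0.02681 + 0.02404 = 0.05085 L, so [F-] = 0.008684/0.05085 = 0.1708 M.
Kb = Kw/Ka = 1.0e-14 / 6.8 x 10^-4 = 1.47e-11.
[OH^-] = sqrt(Kb x [F-]) = sqrt(1.47e-11 x 0.1708) = 1.58e-6 M.
pOH = 5.80, so pH = 14.00 - 5.80 = 8.20.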